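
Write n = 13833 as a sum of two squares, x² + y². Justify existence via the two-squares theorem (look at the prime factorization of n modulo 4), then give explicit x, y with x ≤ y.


Step 1: Factor n = 13833 = 3^2 · 29 · 53.
Step 2: Check the mod-4 condition on each prime factor: 3 ≡ 3 (mod 4), exponent 2 (must be even); 29 ≡ 1 (mod 4), exponent 1; 53 ≡ 1 (mod 4), exponent 1.
All primes ≡ 3 (mod 4) appear to even exponent (or don't appear), so by the two-squares theorem n IS expressible as a sum of two squares.
Step 3: Build a representation. Group n = k² · m with k = 3 and m = 29 · 53 = 1537 (a product of primes ≡ 1 (mod 4)); a representation of m scales to one of n via (k·x)² + (k·y)² = k²(x² + y²). Each prime p ≡ 1 (mod 4) is itself a sum of two squares; find a² by testing p − a² for a perfect square:
  29: 29 − 1² = 28, 29 − 2² = 25 = 5² ⇒ 29 = 2² + 5².
  53: 53 − 1² = 52, 53 − 2² = 49 = 7² ⇒ 53 = 2² + 7².
  Combine using the Brahmagupta–Fibonacci identity (a² + b²)(c² + d²) = (ac − bd)² + (ad + bc)² = (ac + bd)² + (ad − bc)²:
  29 · 53 = 1537: from (2² + 5²)(2² + 7²), take (2·2 − 5·7, 2·7 + 5·2) = (4 − 35, 14 + 10) = (-31, 24); dropping signs (only squares matter) gives (31, 24); check 31² + 24² = 961 + 576 = 1537 ✓.
  Scale by k = 3: (3·31, 3·24) = (93, 72).
Step 4: Order so x ≤ y and verify: 72² + 93² = 5184 + 8649 = 13833 = n. ✓

n = 13833 = 72² + 93² (one valid representation with x ≤ y).


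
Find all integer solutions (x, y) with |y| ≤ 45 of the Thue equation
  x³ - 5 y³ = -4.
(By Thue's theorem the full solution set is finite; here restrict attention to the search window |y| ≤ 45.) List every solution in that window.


The equation is x³ - 5y³ = -4. For fixed y, x³ = 5·y³ − 4, so a solution requires the RHS to be a perfect cube.
Strategy: iterate y from -45 to 45, compute RHS = 5·y³ − 4, and check whether it is a (positive or negative) perfect cube.
Check small values of y:
  y = 0: RHS = -4 is not a perfect cube.
  y = 1: RHS = 1 = (1)³ ⇒ x = 1 works.
  y = -1: RHS = -9 is not a perfect cube.
  y = 2: RHS = 36 is not a perfect cube.
  y = -2: RHS = -44 is not a perfect cube.
  y = 3: RHS = 131 is not a perfect cube.
  y = -3: RHS = -139 is not a perfect cube.
Continuing the search up to |y| = 45 finds no further solutions beyond those listed.
Collected solutions: (1, 1).

Solutions (with |y| ≤ 45): (1, 1).


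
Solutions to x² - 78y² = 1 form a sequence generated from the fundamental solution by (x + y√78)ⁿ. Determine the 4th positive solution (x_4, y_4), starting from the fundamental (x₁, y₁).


Step 1: Find the fundamental solution (x₁, y₁) of x² - 78y² = 1.
  Expand √78 as a continued fraction. a₀ = ⌊√78⌋ = 8; iterate m_{k+1} = d_k·a_k − m_k, d_{k+1} = (78 − m_{k+1}²)/d_k, a_{k+1} = ⌊(a₀ + m_{k+1})/d_{k+1}⌋ (starting m₀ = 0, d₀ = 1), with convergents p_k = a_k·p_{k-1} + p_{k-2}, q_k = a_k·q_{k-1} + q_{k-2} (p₋₁ = 1, q₋₁ = 0):
  k = 0: a₀ = 8; p₀/q₀ = 8/1; p₀² − 78·q₀² = 64 − 78 = -14.
  k = 1: m = 8, d = 14, a = ⌊(8 + 8)/14⌋ = 1; p/q = (1·8 + 1)/(1·1 + 0) = 9/1; p² − 78·q² = 81 − 78 = 3.
  k = 2: m = 6, d = 3, a = ⌊(8 + 6)/3⌋ = 4; p/q = (4·9 + 8)/(4·1 + 1) = 44/5; p² − 78·q² = 1936 − 1950 = -14.
  k = 3: m = 6, d = 14, a = ⌊(8 + 6)/14⌋ = 1; p/q = (1·44 + 9)/(1·5 + 1) = 53/6; p² − 78·q² = 2809 − 2808 = 1.
  The first convergent with p² − 78·q² = 1 gives the fundamental solution (x₁, y₁) = (53, 6).
Step 2: Apply the recurrence (x_{n+1}, y_{n+1}) = (x₁x_n + 78y₁y_n, x₁y_n + y₁x_n) repeatedly.
  From (x_1, y_1) = (53, 6): x_2 = 53·53 + 78·6·6 = 5617; y_2 = 53·6 + 6·53 = 636.
  From (x_2, y_2) = (5617, 636): x_3 = 53·5617 + 78·6·636 = 595349; y_3 = 53·636 + 6·5617 = 67410.
  From (x_3, y_3) = (595349, 67410): x_4 = 53·595349 + 78·6·67410 = 63101377; y_4 = 53·67410 + 6·595349 = 7144824.
Step 3: Verify x_4² - 78·y_4² = 3981783779296129 - 3981783779296128 = 1 (should be 1). ✓

(x_1, y_1) = (53, 6); (x_4, y_4) = (63101377, 7144824).


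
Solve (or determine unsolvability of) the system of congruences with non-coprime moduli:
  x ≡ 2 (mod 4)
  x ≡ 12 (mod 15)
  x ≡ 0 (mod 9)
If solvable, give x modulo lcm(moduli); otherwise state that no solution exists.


Moduli 4, 15, 9 are not pairwise coprime, so CRT works modulo lcm(m_i) when all pairwise compatibility conditions hold.
Pairwise compatibility: gcd(m_i, m_j) must divide a_i - a_j for every pair.
Merge one congruence at a time:
  Start: x ≡ 2 (mod 4).
  Combine with x ≡ 12 (mod 15): gcd(4, 15) = 1; 12 - 2 = 10, which IS divisible by 1, so compatible.
    Write x = 2 + 4·t and substitute into x ≡ 12 (mod 15): 4·t ≡ 12 − 2 = 10 (mod 15).
    The inverse of 4 mod 15 is 4 (since 4·4 = 16 = 1·15 + 1), so t ≡ 4·10 = 40 ≡ 10 (mod 15).
    Then x = 2 + 4·10 = 42, valid modulo lcm(4, 15) = 60: x ≡ 42 (mod 60).
  Combine with x ≡ 0 (mod 9): gcd(60, 9) = 3; 0 - 42 = -42, which IS divisible by 3, so compatible.
    Write x = 42 + 60·t and substitute into x ≡ 0 (mod 9): 60·t ≡ 0 − 42 = -42 (mod 9).
    Divide the congruence (and modulus) by g = 3: 20·t ≡ -14 (mod 3).
    Reduce coefficients mod 3: 2·t ≡ 1 (mod 3).
    The inverse of 2 mod 3 is 2 (since 2·2 = 4 = 1·3 + 1), so t ≡ 2·1 = 2 ≡ 2 (mod 3).
    Then x = 42 + 60·2 = 162, valid modulo lcm(60, 9) = 180: x ≡ 162 (mod 180).
Verify: 162 mod 4 = 2, 162 mod 15 = 12, 162 mod 9 = 0.

x ≡ 162 (mod 180).


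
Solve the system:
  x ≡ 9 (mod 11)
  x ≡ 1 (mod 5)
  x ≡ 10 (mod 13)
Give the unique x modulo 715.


Moduli 11, 5, 13 are pairwise coprime; by CRT there is a unique solution modulo M = 11 · 5 · 13 = 715.
Solve pairwise, accumulating the modulus:
  Start with x ≡ 9 (mod 11).
  Combine with x ≡ 1 (mod 5): since gcd(11, 5) = 1, we get a unique residue mod 55.
    Write x = 9 + 11·t and substitute into x ≡ 1 (mod 5): 11·t ≡ 1 − 9 = -8 (mod 5).
    Reduce coefficients mod 5: 1·t ≡ 2 (mod 5).
    So t ≡ 2 (mod 5).
    Then x = 9 + 11·2 = 31, valid modulo lcm(11, 5) = 55: x ≡ 31 (mod 55).
  Combine with x ≡ 10 (mod 13): since gcd(55, 13) = 1, we get a unique residue mod 715.
    Write x = 31 + 55·t and substitute into x ≡ 10 (mod 13): 55·t ≡ 10 − 31 = -21 (mod 13).
    Reduce coefficients mod 13: 3·t ≡ 5 (mod 13).
    The inverse of 3 mod 13 is 9 (since 3·9 = 27 = 2·13 + 1), so t ≡ 9·5 = 45 ≡ 6 (mod 13).
    Then x = 31 + 55·6 = 361, valid modulo lcm(55, 13) = 715: x ≡ 361 (mod 715).
Verify: 361 mod 11 = 9 ✓, 361 mod 5 = 1 ✓, 361 mod 13 = 10 ✓.

x ≡ 361 (mod 715).


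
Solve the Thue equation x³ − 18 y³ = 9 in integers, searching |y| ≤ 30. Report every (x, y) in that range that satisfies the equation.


The equation is x³ - 18y³ = 9. For fixed y, x³ = 18·y³ + 9, so a solution requires the RHS to be a perfect cube.
Strategy: iterate y from -30 to 30, compute RHS = 18·y³ + 9, and check whether it is a (positive or negative) perfect cube.
Check small values of y:
  y = 0: RHS = 9 is not a perfect cube.
  y = 1: RHS = 27 = (3)³ ⇒ x = 3 works.
  y = -1: RHS = -9 is not a perfect cube.
  y = 2: RHS = 153 is not a perfect cube.
  y = -2: RHS = -135 is not a perfect cube.
  y = 3: RHS = 495 is not a perfect cube.
  y = -3: RHS = -477 is not a perfect cube.
Continuing the search up to |y| = 30 finds no further solutions beyond those listed.
Collected solutions: (3, 1).

Solutions (with |y| ≤ 30): (3, 1).


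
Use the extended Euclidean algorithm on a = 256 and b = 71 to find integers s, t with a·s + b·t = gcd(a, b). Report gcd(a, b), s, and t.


Euclidean algorithm on (256, 71) — divide until remainder is 0:
  256 = 3 · 71 + 43
  71 = 1 · 43 + 28
  43 = 1 · 28 + 15
  28 = 1 · 15 + 13
  15 = 1 · 13 + 2
  13 = 6 · 2 + 1
  2 = 2 · 1 + 0
gcd(256, 71) = 1.
Track Bezout coefficients alongside the remainders: start with r₀ = 256 = a·1 + b·0 (s = 1, t = 0) and r₁ = 71 = a·0 + b·1 (s = 0, t = 1); each new remainder r_{k+1} = r_{k-1} − q_k·r_k inherits s_{k+1} = s_{k-1} − q_k·s_k, t_{k+1} = t_{k-1} − q_k·t_k, so r_k = a·s_k + b·t_k at every step:
  q = 3: r = 43, s = 1 − 3·0 = 1, t = 0 − 3·1 = -3  (check: 256·1 + 71·(-3) = 43)
  q = 1: r = 28, s = 0 − 1·1 = -1, t = 1 − 1·(-3) = 4  (check: 256·(-1) + 71·4 = 28)
  q = 1: r = 15, s = 1 − 1·(-1) = 2, t = -3 − 1·4 = -7  (check: 256·2 + 71·(-7) = 15)
  q = 1: r = 13, s = -1 − 1·2 = -3, t = 4 − 1·(-7) = 11  (check: 256·(-3) + 71·11 = 13)
  q = 1: r = 2, s = 2 − 1·(-3) = 5, t = -7 − 1·11 = -18  (check: 256·5 + 71·(-18) = 2)
  q = 6: r = 1, s = -3 − 6·5 = -33, t = 11 − 6·(-18) = 119  (check: 256·(-33) + 71·119 = 1)
The row with r = 1 (the gcd) gives the Bezout coefficients s = -33, t = 119.
Result: 256 · (-33) + 71 · (119) = 1.

gcd(256, 71) = 1; s = -33, t = 119 (check: 256·(-33) + 71·119 = 1).


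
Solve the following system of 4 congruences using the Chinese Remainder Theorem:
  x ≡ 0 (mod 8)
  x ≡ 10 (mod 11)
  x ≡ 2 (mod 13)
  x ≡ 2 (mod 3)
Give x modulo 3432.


Product of moduli M = 8 · 11 · 13 · 3 = 3432.
Merge one congruence at a time:
  Start: x ≡ 0 (mod 8).
  Combine with x ≡ 10 (mod 11); new modulus lcm = 88.
    Write x = 0 + 8·t and substitute into x ≡ 10 (mod 11): 8·t ≡ 10 − 0 = 10 (mod 11).
    The inverse of 8 mod 11 is 7 (since 8·7 = 56 = 5·11 + 1), so t ≡ 7·10 = 70 ≡ 4 (mod 11).
    Then x = 0 + 8·4 = 32, valid modulo lcm(8, 11) = 88: x ≡ 32 (mod 88).
  Combine with x ≡ 2 (mod 13); new modulus lcm = 1144.
    Write x = 32 + 88·t and substitute into x ≡ 2 (mod 13): 88·t ≡ 2 − 32 = -30 (mod 13).
    Reduce coefficients mod 13: 10·t ≡ 9 (mod 13).
    The inverse of 10 mod 13 is 4 (since 10·4 = 40 = 3·13 + 1), so t ≡ 4·9 = 36 ≡ 10 (mod 13).
    Then x = 32 + 88·10 = 912, valid modulo lcm(88, 13) = 1144: x ≡ 912 (mod 1144).
  Combine with x ≡ 2 (mod 3); new modulus lcm = 3432.
    Write x = 912 + 1144·t and substitute into x ≡ 2 (mod 3): 1144·t ≡ 2 − 912 = -910 (mod 3).
    Reduce coefficients mod 3: 1·t ≡ 2 (mod 3).
    So t ≡ 2 (mod 3).
    Then x = 912 + 1144·2 = 3200, valid modulo lcm(1144, 3) = 3432: x ≡ 3200 (mod 3432).
Verify against each original: 3200 mod 8 = 0, 3200 mod 11 = 10, 3200 mod 13 = 2, 3200 mod 3 = 2.

x ≡ 3200 (mod 3432).


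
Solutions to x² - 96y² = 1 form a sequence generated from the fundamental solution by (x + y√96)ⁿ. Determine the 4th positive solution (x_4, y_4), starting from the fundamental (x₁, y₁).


Step 1: Find the fundamental solution (x₁, y₁) of x² - 96y² = 1.
  Expand √96 as a continued fraction. a₀ = ⌊√96⌋ = 9; iterate m_{k+1} = d_k·a_k − m_k, d_{k+1} = (96 − m_{k+1}²)/d_k, a_{k+1} = ⌊(a₀ + m_{k+1})/d_{k+1}⌋ (starting m₀ = 0, d₀ = 1), with convergents p_k = a_k·p_{k-1} + p_{k-2}, q_k = a_k·q_{k-1} + q_{k-2} (p₋₁ = 1, q₋₁ = 0):
  k = 0: a₀ = 9; p₀/q₀ = 9/1; p₀² − 96·q₀² = 81 − 96 = -15.
  k = 1: m = 9, d = 15, a = ⌊(9 + 9)/15⌋ = 1; p/q = (1·9 + 1)/(1·1 + 0) = 10/1; p² − 96·q² = 100 − 96 = 4.
  k = 2: m = 6, d = 4, a = ⌊(9 + 6)/4⌋ = 3; p/q = (3·10 + 9)/(3·1 + 1) = 39/4; p² − 96·q² = 1521 − 1536 = -15.
  k = 3: m = 6, d = 15, a = ⌊(9 + 6)/15⌋ = 1; p/q = (1·39 + 10)/(1·4 + 1) = 49/5; p² − 96·q² = 2401 − 2400 = 1.
  The first convergent with p² − 96·q² = 1 gives the fundamental solution (x₁, y₁) = (49, 5).
Step 2: Apply the recurrence (x_{n+1}, y_{n+1}) = (x₁x_n + 96y₁y_n, x₁y_n + y₁x_n) repeatedly.
  From (x_1, y_1) = (49, 5): x_2 = 49·49 + 96·5·5 = 4801; y_2 = 49·5 + 5·49 = 490.
  From (x_2, y_2) = (4801, 490): x_3 = 49·4801 + 96·5·490 = 470449; y_3 = 49·490 + 5·4801 = 48015.
  From (x_3, y_3) = (470449, 48015): x_4 = 49·470449 + 96·5·48015 = 46099201; y_4 = 49·48015 + 5·470449 = 4704980.
Step 3: Verify x_4² - 96·y_4² = 2125136332838401 - 2125136332838400 = 1 (should be 1). ✓

(x_1, y_1) = (49, 5); (x_4, y_4) = (46099201, 4704980).


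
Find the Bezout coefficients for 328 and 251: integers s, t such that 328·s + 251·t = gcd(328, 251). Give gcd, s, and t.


Euclidean algorithm on (328, 251) — divide until remainder is 0:
  328 = 1 · 251 + 77
  251 = 3 · 77 + 20
  77 = 3 · 20 + 17
  20 = 1 · 17 + 3
  17 = 5 · 3 + 2
  3 = 1 · 2 + 1
  2 = 2 · 1 + 0
gcd(328, 251) = 1.
Track Bezout coefficients alongside the remainders: start with r₀ = 328 = a·1 + b·0 (s = 1, t = 0) and r₁ = 251 = a·0 + b·1 (s = 0, t = 1); each new remainder r_{k+1} = r_{k-1} − q_k·r_k inherits s_{k+1} = s_{k-1} − q_k·s_k, t_{k+1} = t_{k-1} − q_k·t_k, so r_k = a·s_k + b·t_k at every step:
  q = 1: r = 77, s = 1 − 1·0 = 1, t = 0 − 1·1 = -1  (check: 328·1 + 251·(-1) = 77)
  q = 3: r = 20, s = 0 − 3·1 = -3, t = 1 − 3·(-1) = 4  (check: 328·(-3) + 251·4 = 20)
  q = 3: r = 17, s = 1 − 3·(-3) = 10, t = -1 − 3·4 = -13  (check: 328·10 + 251·(-13) = 17)
  q = 1: r = 3, s = -3 − 1·10 = -13, t = 4 − 1·(-13) = 17  (check: 328·(-13) + 251·17 = 3)
  q = 5: r = 2, s = 10 − 5·(-13) = 75, t = -13 − 5·17 = -98  (check: 328·75 + 251·(-98) = 2)
  q = 1: r = 1, s = -13 − 1·75 = -88, t = 17 − 1·(-98) = 115  (check: 328·(-88) + 251·115 = 1)
The row with r = 1 (the gcd) gives the Bezout coefficients s = -88, t = 115.
Result: 328 · (-88) + 251 · (115) = 1.

gcd(328, 251) = 1; s = -88, t = 115 (check: 328·(-88) + 251·115 = 1).


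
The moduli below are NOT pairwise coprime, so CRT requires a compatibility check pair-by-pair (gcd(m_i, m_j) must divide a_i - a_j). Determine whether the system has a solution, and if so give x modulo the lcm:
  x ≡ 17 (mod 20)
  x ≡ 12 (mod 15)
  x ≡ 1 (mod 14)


Moduli 20, 15, 14 are not pairwise coprime, so CRT works modulo lcm(m_i) when all pairwise compatibility conditions hold.
Pairwise compatibility: gcd(m_i, m_j) must divide a_i - a_j for every pair.
Merge one congruence at a time:
  Start: x ≡ 17 (mod 20).
  Combine with x ≡ 12 (mod 15): gcd(20, 15) = 5; 12 - 17 = -5, which IS divisible by 5, so compatible.
    Write x = 17 + 20·t and substitute into x ≡ 12 (mod 15): 20·t ≡ 12 − 17 = -5 (mod 15).
    Divide the congruence (and modulus) by g = 5: 4·t ≡ -1 (mod 3).
    Reduce coefficients mod 3: 1·t ≡ 2 (mod 3).
    So t ≡ 2 (mod 3).
    Then x = 17 + 20·2 = 57, valid modulo lcm(20, 15) = 60: x ≡ 57 (mod 60).
  Combine with x ≡ 1 (mod 14): gcd(60, 14) = 2; 1 - 57 = -56, which IS divisible by 2, so compatible.
    Write x = 57 + 60·t and substitute into x ≡ 1 (mod 14): 60·t ≡ 1 − 57 = -56 (mod 14).
    Divide the congruence (and modulus) by g = 2: 30·t ≡ -28 (mod 7).
    Reduce coefficients mod 7: 2·t ≡ 0 (mod 7).
    The inverse of 2 mod 7 is 4 (since 2·4 = 8 = 1·7 + 1), so t ≡ 4·0 = 0 ≡ 0 (mod 7).
    Then x = 57 + 60·0 = 57, valid modulo lcm(60, 14) = 420: x ≡ 57 (mod 420).
Verify: 57 mod 20 = 17, 57 mod 15 = 12, 57 mod 14 = 1.

x ≡ 57 (mod 420).


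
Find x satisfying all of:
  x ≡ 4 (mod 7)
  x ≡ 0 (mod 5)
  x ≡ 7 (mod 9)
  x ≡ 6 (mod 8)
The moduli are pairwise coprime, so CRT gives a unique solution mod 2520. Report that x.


Product of moduli M = 7 · 5 · 9 · 8 = 2520.
Merge one congruence at a time:
  Start: x ≡ 4 (mod 7).
  Combine with x ≡ 0 (mod 5); new modulus lcm = 35.
    Write x = 4 + 7·t and substitute into x ≡ 0 (mod 5): 7·t ≡ 0 − 4 = -4 (mod 5).
    Reduce coefficients mod 5: 2·t ≡ 1 (mod 5).
    The inverse of 2 mod 5 is 3 (since 2·3 = 6 = 1·5 + 1), so t ≡ 3·1 = 3 ≡ 3 (mod 5).
    Then x = 4 + 7·3 = 25, valid modulo lcm(7, 5) = 35: x ≡ 25 (mod 35).
  Combine with x ≡ 7 (mod 9); new modulus lcm = 315.
    Write x = 25 + 35·t and substitute into x ≡ 7 (mod 9): 35·t ≡ 7 − 25 = -18 (mod 9).
    Reduce coefficients mod 9: 8·t ≡ 0 (mod 9).
    The inverse of 8 mod 9 is 8 (since 8·8 = 64 = 7·9 + 1), so t ≡ 8·0 = 0 ≡ 0 (mod 9).
    Then x = 25 + 35·0 = 25, valid modulo lcm(35, 9) = 315: x ≡ 25 (mod 315).
  Combine with x ≡ 6 (mod 8); new modulus lcm = 2520.
    Write x = 25 + 315·t and substitute into x ≡ 6 (mod 8): 315·t ≡ 6 − 25 = -19 (mod 8).
    Reduce coefficients mod 8: 3·t ≡ 5 (mod 8).
    The inverse of 3 mod 8 is 3 (since 3·3 = 9 = 1·8 + 1), so t ≡ 3·5 = 15 ≡ 7 (mod 8).
    Then x = 25 + 315·7 = 2230, valid modulo lcm(315, 8) = 2520: x ≡ 2230 (mod 2520).
Verify against each original: 2230 mod 7 = 4, 2230 mod 5 = 0, 2230 mod 9 = 7, 2230 mod 8 = 6.

x ≡ 2230 (mod 2520).


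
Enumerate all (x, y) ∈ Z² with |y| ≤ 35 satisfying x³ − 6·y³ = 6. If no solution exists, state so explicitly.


The equation is x³ - 6y³ = 6. For fixed y, x³ = 6·y³ + 6, so a solution requires the RHS to be a perfect cube.
Strategy: iterate y from -35 to 35, compute RHS = 6·y³ + 6, and check whether it is a (positive or negative) perfect cube.
Check small values of y:
  y = 0: RHS = 6 is not a perfect cube.
  y = 1: RHS = 12 is not a perfect cube.
  y = -1: RHS = 0 = (0)³ ⇒ x = 0 works.
  y = 2: RHS = 54 is not a perfect cube.
  y = -2: RHS = -42 is not a perfect cube.
  y = 3: RHS = 168 is not a perfect cube.
  y = -3: RHS = -156 is not a perfect cube.
Continuing the search up to |y| = 35 finds no further solutions beyond those listed.
Collected solutions: (0, -1).

Solutions (with |y| ≤ 35): (0, -1).


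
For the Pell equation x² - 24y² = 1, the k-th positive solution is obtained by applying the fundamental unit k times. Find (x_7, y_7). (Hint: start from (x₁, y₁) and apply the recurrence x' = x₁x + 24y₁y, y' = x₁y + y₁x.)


Step 1: Find the fundamental solution (x₁, y₁) of x² - 24y² = 1.
  Expand √24 as a continued fraction. a₀ = ⌊√24⌋ = 4; iterate m_{k+1} = d_k·a_k − m_k, d_{k+1} = (24 − m_{k+1}²)/d_k, a_{k+1} = ⌊(a₀ + m_{k+1})/d_{k+1}⌋ (starting m₀ = 0, d₀ = 1), with convergents p_k = a_k·p_{k-1} + p_{k-2}, q_k = a_k·q_{k-1} + q_{k-2} (p₋₁ = 1, q₋₁ = 0):
  k = 0: a₀ = 4; p₀/q₀ = 4/1; p₀² − 24·q₀² = 16 − 24 = -8.
  k = 1: m = 4, d = 8, a = ⌊(4 + 4)/8⌋ = 1; p/q = (1·4 + 1)/(1·1 + 0) = 5/1; p² − 24·q² = 25 − 24 = 1.
  The first convergent with p² − 24·q² = 1 gives the fundamental solution (x₁, y₁) = (5, 1).
Step 2: Apply the recurrence (x_{n+1}, y_{n+1}) = (x₁x_n + 24y₁y_n, x₁y_n + y₁x_n) repeatedly.
  From (x_1, y_1) = (5, 1): x_2 = 5·5 + 24·1·1 = 49; y_2 = 5·1 + 1·5 = 10.
  From (x_2, y_2) = (49, 10): x_3 = 5·49 + 24·1·10 = 485; y_3 = 5·10 + 1·49 = 99.
  From (x_3, y_3) = (485, 99): x_4 = 5·485 + 24·1·99 = 4801; y_4 = 5·99 + 1·485 = 980.
  From (x_4, y_4) = (4801, 980): x_5 = 5·4801 + 24·1·980 = 47525; y_5 = 5·980 + 1·4801 = 9701.
  From (x_5, y_5) = (47525, 9701): x_6 = 5·47525 + 24·1·9701 = 470449; y_6 = 5·9701 + 1·47525 = 96030.
  From (x_6, y_6) = (470449, 96030): x_7 = 5·470449 + 24·1·96030 = 4656965; y_7 = 5·96030 + 1·470449 = 950599.
Step 3: Verify x_7² - 24·y_7² = 21687323011225 - 21687323011224 = 1 (should be 1). ✓

(x_1, y_1) = (5, 1); (x_7, y_7) = (4656965, 950599).


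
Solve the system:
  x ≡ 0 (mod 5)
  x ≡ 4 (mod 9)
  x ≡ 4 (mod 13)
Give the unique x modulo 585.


Moduli 5, 9, 13 are pairwise coprime; by CRT there is a unique solution modulo M = 5 · 9 · 13 = 585.
Solve pairwise, accumulating the modulus:
  Start with x ≡ 0 (mod 5).
  Combine with x ≡ 4 (mod 9): since gcd(5, 9) = 1, we get a unique residue mod 45.
    Write x = 0 + 5·t and substitute into x ≡ 4 (mod 9): 5·t ≡ 4 − 0 = 4 (mod 9).
    The inverse of 5 mod 9 is 2 (since 5·2 = 10 = 1·9 + 1), so t ≡ 2·4 = 8 ≡ 8 (mod 9).
    Then x = 0 + 5·8 = 40, valid modulo lcm(5, 9) = 45: x ≡ 40 (mod 45).
  Combine with x ≡ 4 (mod 13): since gcd(45, 13) = 1, we get a unique residue mod 585.
    Write x = 40 + 45·t and substitute into x ≡ 4 (mod 13): 45·t ≡ 4 − 40 = -36 (mod 13).
    Reduce coefficients mod 13: 6·t ≡ 3 (mod 13).
    The inverse of 6 mod 13 is 11 (since 6·11 = 66 = 5·13 + 1), so t ≡ 11·3 = 33 ≡ 7 (mod 13).
    Then x = 40 + 45·7 = 355, valid modulo lcm(45, 13) = 585: x ≡ 355 (mod 585).
Verify: 355 mod 5 = 0 ✓, 355 mod 9 = 4 ✓, 355 mod 13 = 4 ✓.

x ≡ 355 (mod 585).


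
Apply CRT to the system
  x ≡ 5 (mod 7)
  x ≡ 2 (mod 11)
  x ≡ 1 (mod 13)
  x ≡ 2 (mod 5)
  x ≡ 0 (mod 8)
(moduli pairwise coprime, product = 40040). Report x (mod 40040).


Product of moduli M = 7 · 11 · 13 · 5 · 8 = 40040.
Merge one congruence at a time:
  Start: x ≡ 5 (mod 7).
  Combine with x ≡ 2 (mod 11); new modulus lcm = 77.
    Write x = 5 + 7·t and substitute into x ≡ 2 (mod 11): 7·t ≡ 2 − 5 = -3 (mod 11).
    Reduce coefficients mod 11: 7·t ≡ 8 (mod 11).
    The inverse of 7 mod 11 is 8 (since 7·8 = 56 = 5·11 + 1), so t ≡ 8·8 = 64 ≡ 9 (mod 11).
    Then x = 5 + 7·9 = 68, valid modulo lcm(7, 11) = 77: x ≡ 68 (mod 77).
  Combine with x ≡ 1 (mod 13); new modulus lcm = 1001.
    Write x = 68 + 77·t and substitute into x ≡ 1 (mod 13): 77·t ≡ 1 − 68 = -67 (mod 13).
    Reduce coefficients mod 13: 12·t ≡ 11 (mod 13).
    The inverse of 12 mod 13 is 12 (since 12·12 = 144 = 11·13 + 1), so t ≡ 12·11 = 132 ≡ 2 (mod 13).
    Then x = 68 + 77·2 = 222, valid modulo lcm(77, 13) = 1001: x ≡ 222 (mod 1001).
  Combine with x ≡ 2 (mod 5); new modulus lcm = 5005.
    Write x = 222 + 1001·t and substitute into x ≡ 2 (mod 5): 1001·t ≡ 2 − 222 = -220 (mod 5).
    Reduce coefficients mod 5: 1·t ≡ 0 (mod 5).
    So t ≡ 0 (mod 5).
    Then x = 222 + 1001·0 = 222, valid modulo lcm(1001, 5) = 5005: x ≡ 222 (mod 5005).
  Combine with x ≡ 0 (mod 8); new modulus lcm = 40040.
    Write x = 222 + 5005·t and substitute into x ≡ 0 (mod 8): 5005·t ≡ 0 − 222 = -222 (mod 8).
    Reduce coefficients mod 8: 5·t ≡ 2 (mod 8).
    The inverse of 5 mod 8 is 5 (since 5·5 = 25 = 3·8 + 1), so t ≡ 5·2 = 10 ≡ 2 (mod 8).
    Then x = 222 + 5005·2 = 10232, valid modulo lcm(5005, 8) = 40040: x ≡ 10232 (mod 40040).
Verify against each original: 10232 mod 7 = 5, 10232 mod 11 = 2, 10232 mod 13 = 1, 10232 mod 5 = 2, 10232 mod 8 = 0.

x ≡ 10232 (mod 40040).


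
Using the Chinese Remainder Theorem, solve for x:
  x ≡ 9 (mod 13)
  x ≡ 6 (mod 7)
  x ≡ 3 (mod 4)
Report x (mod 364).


Moduli 13, 7, 4 are pairwise coprime; by CRT there is a unique solution modulo M = 13 · 7 · 4 = 364.
Solve pairwise, accumulating the modulus:
  Start with x ≡ 9 (mod 13).
  Combine with x ≡ 6 (mod 7): since gcd(13, 7) = 1, we get a unique residue mod 91.
    Write x = 9 + 13·t and substitute into x ≡ 6 (mod 7): 13·t ≡ 6 − 9 = -3 (mod 7).
    Reduce coefficients mod 7: 6·t ≡ 4 (mod 7).
    The inverse of 6 mod 7 is 6 (since 6·6 = 36 = 5·7 + 1), so t ≡ 6·4 = 24 ≡ 3 (mod 7).
    Then x = 9 + 13·3 = 48, valid modulo lcm(13, 7) = 91: x ≡ 48 (mod 91).
  Combine with x ≡ 3 (mod 4): since gcd(91, 4) = 1, we get a unique residue mod 364.
    Write x = 48 + 91·t and substitute into x ≡ 3 (mod 4): 91·t ≡ 3 − 48 = -45 (mod 4).
    Reduce coefficients mod 4: 3·t ≡ 3 (mod 4).
    The inverse of 3 mod 4 is 3 (since 3·3 = 9 = 2·4 + 1), so t ≡ 3·3 = 9 ≡ 1 (mod 4).
    Then x = 48 + 91·1 = 139, valid modulo lcm(91, 4) = 364: x ≡ 139 (mod 364).
Verify: 139 mod 13 = 9 ✓, 139 mod 7 = 6 ✓, 139 mod 4 = 3 ✓.

x ≡ 139 (mod 364).


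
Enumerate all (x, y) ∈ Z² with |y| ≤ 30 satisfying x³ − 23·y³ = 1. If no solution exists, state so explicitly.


The equation is x³ - 23y³ = 1. For fixed y, x³ = 23·y³ + 1, so a solution requires the RHS to be a perfect cube.
Strategy: iterate y from -30 to 30, compute RHS = 23·y³ + 1, and check whether it is a (positive or negative) perfect cube.
Check small values of y:
  y = 0: RHS = 1 = (1)³ ⇒ x = 1 works.
  y = 1: RHS = 24 is not a perfect cube.
  y = -1: RHS = -22 is not a perfect cube.
  y = 2: RHS = 185 is not a perfect cube.
  y = -2: RHS = -183 is not a perfect cube.
  y = 3: RHS = 622 is not a perfect cube.
  y = -3: RHS = -620 is not a perfect cube.
Continuing the search up to |y| = 30 finds no further solutions beyond those listed.
Collected solutions: (1, 0).

Solutions (with |y| ≤ 30): (1, 0).


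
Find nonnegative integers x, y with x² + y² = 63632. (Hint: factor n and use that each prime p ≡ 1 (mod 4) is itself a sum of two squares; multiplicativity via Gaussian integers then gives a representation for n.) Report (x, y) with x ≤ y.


Step 1: Factor n = 63632 = 2^4 · 41 · 97.
Step 2: Check the mod-4 condition on each prime factor: 2 = 2 (special); 41 ≡ 1 (mod 4), exponent 1; 97 ≡ 1 (mod 4), exponent 1.
All primes ≡ 3 (mod 4) appear to even exponent (or don't appear), so by the two-squares theorem n IS expressible as a sum of two squares.
Step 3: Build a representation. Group n = k² · m with k = 4 and m = 41 · 97 = 3977 (a product of primes ≡ 1 (mod 4)); a representation of m scales to one of n via (k·x)² + (k·y)² = k²(x² + y²). Each prime p ≡ 1 (mod 4) is itself a sum of two squares; find a² by testing p − a² for a perfect square:
  41: 41 − 1² = 40, 41 − 2² = 37, 41 − 3² = 32, 41 − 4² = 25 = 5² ⇒ 41 = 4² + 5².
  97: 97 − 1² = 96, 97 − 2² = 93, 97 − 3² = 88, 97 − 4² = 81 = 9² ⇒ 97 = 4² + 9².
  Combine using the Brahmagupta–Fibonacci identity (a² + b²)(c² + d²) = (ac − bd)² + (ad + bc)² = (ac + bd)² + (ad − bc)²:
  41 · 97 = 3977: from (4² + 5²)(4² + 9²), take (4·4 − 5·9, 4·9 + 5·4) = (16 − 45, 36 + 20) = (-29, 56); dropping signs (only squares matter) gives (29, 56); check 29² + 56² = 841 + 3136 = 3977 ✓.
  Scale by k = 4: (4·29, 4·56) = (116, 224).
Step 4: Order so x ≤ y and verify: 116² + 224² = 13456 + 50176 = 63632 = n. ✓

n = 63632 = 116² + 224² (one valid representation with x ≤ y).


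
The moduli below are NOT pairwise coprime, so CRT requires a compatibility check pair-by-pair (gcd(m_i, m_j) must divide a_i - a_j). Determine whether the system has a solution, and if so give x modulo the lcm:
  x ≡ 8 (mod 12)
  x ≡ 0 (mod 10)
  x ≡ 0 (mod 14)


Moduli 12, 10, 14 are not pairwise coprime, so CRT works modulo lcm(m_i) when all pairwise compatibility conditions hold.
Pairwise compatibility: gcd(m_i, m_j) must divide a_i - a_j for every pair.
Merge one congruence at a time:
  Start: x ≡ 8 (mod 12).
  Combine with x ≡ 0 (mod 10): gcd(12, 10) = 2; 0 - 8 = -8, which IS divisible by 2, so compatible.
    Write x = 8 + 12·t and substitute into x ≡ 0 (mod 10): 12·t ≡ 0 − 8 = -8 (mod 10).
    Divide the congruence (and modulus) by g = 2: 6·t ≡ -4 (mod 5).
    Reduce coefficients mod 5: 1·t ≡ 1 (mod 5).
    So t ≡ 1 (mod 5).
    Then x = 8 + 12·1 = 20, valid modulo lcm(12, 10) = 60: x ≡ 20 (mod 60).
  Combine with x ≡ 0 (mod 14): gcd(60, 14) = 2; 0 - 20 = -20, which IS divisible by 2, so compatible.
    Write x = 20 + 60·t and substitute into x ≡ 0 (mod 14): 60·t ≡ 0 − 20 = -20 (mod 14).
    Divide the congruence (and modulus) by g = 2: 30·t ≡ -10 (mod 7).
    Reduce coefficients mod 7: 2·t ≡ 4 (mod 7).
    The inverse of 2 mod 7 is 4 (since 2·4 = 8 = 1·7 + 1), so t ≡ 4·4 = 16 ≡ 2 (mod 7).
    Then x = 20 + 60·2 = 140, valid modulo lcm(60, 14) = 420: x ≡ 140 (mod 420).
Verify: 140 mod 12 = 8, 140 mod 10 = 0, 140 mod 14 = 0.

x ≡ 140 (mod 420).


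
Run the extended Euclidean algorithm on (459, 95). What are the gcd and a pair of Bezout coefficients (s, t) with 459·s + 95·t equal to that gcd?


Euclidean algorithm on (459, 95) — divide until remainder is 0:
  459 = 4 · 95 + 79
  95 = 1 · 79 + 16
  79 = 4 · 16 + 15
  16 = 1 · 15 + 1
  15 = 15 · 1 + 0
gcd(459, 95) = 1.
Track Bezout coefficients alongside the remainders: start with r₀ = 459 = a·1 + b·0 (s = 1, t = 0) and r₁ = 95 = a·0 + b·1 (s = 0, t = 1); each new remainder r_{k+1} = r_{k-1} − q_k·r_k inherits s_{k+1} = s_{k-1} − q_k·s_k, t_{k+1} = t_{k-1} − q_k·t_k, so r_k = a·s_k + b·t_k at every step:
  q = 4: r = 79, s = 1 − 4·0 = 1, t = 0 − 4·1 = -4  (check: 459·1 + 95·(-4) = 79)
  q = 1: r = 16, s = 0 − 1·1 = -1, t = 1 − 1·(-4) = 5  (check: 459·(-1) + 95·5 = 16)
  q = 4: r = 15, s = 1 − 4·(-1) = 5, t = -4 − 4·5 = -24  (check: 459·5 + 95·(-24) = 15)
  q = 1: r = 1, s = -1 − 1·5 = -6, t = 5 − 1·(-24) = 29  (check: 459·(-6) + 95·29 = 1)
The row with r = 1 (the gcd) gives the Bezout coefficients s = -6, t = 29.
Result: 459 · (-6) + 95 · (29) = 1.

gcd(459, 95) = 1; s = -6, t = 29 (check: 459·(-6) + 95·29 = 1).


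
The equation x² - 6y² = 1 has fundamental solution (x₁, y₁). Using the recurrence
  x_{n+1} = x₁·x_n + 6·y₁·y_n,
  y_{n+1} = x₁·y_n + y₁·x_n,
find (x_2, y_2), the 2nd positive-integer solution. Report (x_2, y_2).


Step 1: Find the fundamental solution (x₁, y₁) of x² - 6y² = 1.
  Expand √6 as a continued fraction. a₀ = ⌊√6⌋ = 2; iterate m_{k+1} = d_k·a_k − m_k, d_{k+1} = (6 − m_{k+1}²)/d_k, a_{k+1} = ⌊(a₀ + m_{k+1})/d_{k+1}⌋ (starting m₀ = 0, d₀ = 1), with convergents p_k = a_k·p_{k-1} + p_{k-2}, q_k = a_k·q_{k-1} + q_{k-2} (p₋₁ = 1, q₋₁ = 0):
  k = 0: a₀ = 2; p₀/q₀ = 2/1; p₀² − 6·q₀² = 4 − 6 = -2.
  k = 1: m = 2, d = 2, a = ⌊(2 + 2)/2⌋ = 2; p/q = (2·2 + 1)/(2·1 + 0) = 5/2; p² − 6·q² = 25 − 24 = 1.
  The first convergent with p² − 6·q² = 1 gives the fundamental solution (x₁, y₁) = (5, 2).
Step 2: Apply the recurrence (x_{n+1}, y_{n+1}) = (x₁x_n + 6y₁y_n, x₁y_n + y₁x_n) repeatedly.
  From (x_1, y_1) = (5, 2): x_2 = 5·5 + 6·2·2 = 49; y_2 = 5·2 + 2·5 = 20.
Step 3: Verify x_2² - 6·y_2² = 2401 - 2400 = 1 (should be 1). ✓

(x_1, y_1) = (5, 2); (x_2, y_2) = (49, 20).


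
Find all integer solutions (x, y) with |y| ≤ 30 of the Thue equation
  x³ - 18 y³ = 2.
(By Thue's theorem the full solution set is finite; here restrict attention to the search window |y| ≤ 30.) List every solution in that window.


The equation is x³ - 18y³ = 2. For fixed y, x³ = 18·y³ + 2, so a solution requires the RHS to be a perfect cube.
Strategy: iterate y from -30 to 30, compute RHS = 18·y³ + 2, and check whether it is a (positive or negative) perfect cube.
Check small values of y:
  y = 0: RHS = 2 is not a perfect cube.
  y = 1: RHS = 20 is not a perfect cube.
  y = -1: RHS = -16 is not a perfect cube.
  y = 2: RHS = 146 is not a perfect cube.
  y = -2: RHS = -142 is not a perfect cube.
  y = 3: RHS = 488 is not a perfect cube.
  y = -3: RHS = -484 is not a perfect cube.
Continuing the search up to |y| = 30 finds no solutions either.
No (x, y) in the scanned range satisfies the equation.

No integer solutions with |y| ≤ 30.


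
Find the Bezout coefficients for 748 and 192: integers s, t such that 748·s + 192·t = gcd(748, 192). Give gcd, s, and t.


Euclidean algorithm on (748, 192) — divide until remainder is 0:
  748 = 3 · 192 + 172
  192 = 1 · 172 + 20
  172 = 8 · 20 + 12
  20 = 1 · 12 + 8
  12 = 1 · 8 + 4
  8 = 2 · 4 + 0
gcd(748, 192) = 4.
Track Bezout coefficients alongside the remainders: start with r₀ = 748 = a·1 + b·0 (s = 1, t = 0) and r₁ = 192 = a·0 + b·1 (s = 0, t = 1); each new remainder r_{k+1} = r_{k-1} − q_k·r_k inherits s_{k+1} = s_{k-1} − q_k·s_k, t_{k+1} = t_{k-1} − q_k·t_k, so r_k = a·s_k + b·t_k at every step:
  q = 3: r = 172, s = 1 − 3·0 = 1, t = 0 − 3·1 = -3  (check: 748·1 + 192·(-3) = 172)
  q = 1: r = 20, s = 0 − 1·1 = -1, t = 1 − 1·(-3) = 4  (check: 748·(-1) + 192·4 = 20)
  q = 8: r = 12, s = 1 − 8·(-1) = 9, t = -3 − 8·4 = -35  (check: 748·9 + 192·(-35) = 12)
  q = 1: r = 8, s = -1 − 1·9 = -10, t = 4 − 1·(-35) = 39  (check: 748·(-10) + 192·39 = 8)
  q = 1: r = 4, s = 9 − 1·(-10) = 19, t = -35 − 1·39 = -74  (check: 748·19 + 192·(-74) = 4)
The row with r = 4 (the gcd) gives the Bezout coefficients s = 19, t = -74.
Result: 748 · (19) + 192 · (-74) = 4.

gcd(748, 192) = 4; s = 19, t = -74 (check: 748·19 + 192·(-74) = 4).


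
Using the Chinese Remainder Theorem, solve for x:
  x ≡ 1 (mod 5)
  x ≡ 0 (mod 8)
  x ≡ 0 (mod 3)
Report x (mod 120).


Moduli 5, 8, 3 are pairwise coprime; by CRT there is a unique solution modulo M = 5 · 8 · 3 = 120.
Solve pairwise, accumulating the modulus:
  Start with x ≡ 1 (mod 5).
  Combine with x ≡ 0 (mod 8): since gcd(5, 8) = 1, we get a unique residue mod 40.
    Write x = 1 + 5·t and substitute into x ≡ 0 (mod 8): 5·t ≡ 0 − 1 = -1 (mod 8).
    Reduce coefficients mod 8: 5·t ≡ 7 (mod 8).
    The inverse of 5 mod 8 is 5 (since 5·5 = 25 = 3·8 + 1), so t ≡ 5·7 = 35 ≡ 3 (mod 8).
    Then x = 1 + 5·3 = 16, valid modulo lcm(5, 8) = 40: x ≡ 16 (mod 40).
  Combine with x ≡ 0 (mod 3): since gcd(40, 3) = 1, we get a unique residue mod 120.
    Write x = 16 + 40·t and substitute into x ≡ 0 (mod 3): 40·t ≡ 0 − 16 = -16 (mod 3).
    Reduce coefficients mod 3: 1·t ≡ 2 (mod 3).
    So t ≡ 2 (mod 3).
    Then x = 16 + 40·2 = 96, valid modulo lcm(40, 3) = 120: x ≡ 96 (mod 120).
Verify: 96 mod 5 = 1 ✓, 96 mod 8 = 0 ✓, 96 mod 3 = 0 ✓.

x ≡ 96 (mod 120).


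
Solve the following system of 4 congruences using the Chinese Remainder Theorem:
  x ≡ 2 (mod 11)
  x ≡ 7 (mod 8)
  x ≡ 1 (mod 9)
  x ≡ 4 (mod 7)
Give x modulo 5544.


Product of moduli M = 11 · 8 · 9 · 7 = 5544.
Merge one congruence at a time:
  Start: x ≡ 2 (mod 11).
  Combine with x ≡ 7 (mod 8); new modulus lcm = 88.
    Write x = 2 + 11·t and substitute into x ≡ 7 (mod 8): 11·t ≡ 7 − 2 = 5 (mod 8).
    Reduce coefficients mod 8: 3·t ≡ 5 (mod 8).
    The inverse of 3 mod 8 is 3 (since 3·3 = 9 = 1·8 + 1), so t ≡ 3·5 = 15 ≡ 7 (mod 8).
    Then x = 2 + 11·7 = 79, valid modulo lcm(11, 8) = 88: x ≡ 79 (mod 88).
  Combine with x ≡ 1 (mod 9); new modulus lcm = 792.
    Write x = 79 + 88·t and substitute into x ≡ 1 (mod 9): 88·t ≡ 1 − 79 = -78 (mod 9).
    Reduce coefficients mod 9: 7·t ≡ 3 (mod 9).
    The inverse of 7 mod 9 is 4 (since 7·4 = 28 = 3·9 + 1), so t ≡ 4·3 = 12 ≡ 3 (mod 9).
    Then x = 79 + 88·3 = 343, valid modulo lcm(88, 9) = 792: x ≡ 343 (mod 792).
  Combine with x ≡ 4 (mod 7); new modulus lcm = 5544.
    Write x = 343 + 792·t and substitute into x ≡ 4 (mod 7): 792·t ≡ 4 − 343 = -339 (mod 7).
    Reduce coefficients mod 7: 1·t ≡ 4 (mod 7).
    So t ≡ 4 (mod 7).
    Then x = 343 + 792·4 = 3511, valid modulo lcm(792, 7) = 5544: x ≡ 3511 (mod 5544).
Verify against each original: 3511 mod 11 = 2, 3511 mod 8 = 7, 3511 mod 9 = 1, 3511 mod 7 = 4.

x ≡ 3511 (mod 5544).


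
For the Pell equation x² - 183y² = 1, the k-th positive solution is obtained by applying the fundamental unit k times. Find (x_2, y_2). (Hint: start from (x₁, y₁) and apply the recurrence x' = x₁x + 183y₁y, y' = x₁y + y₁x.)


Step 1: Find the fundamental solution (x₁, y₁) of x² - 183y² = 1.
  Expand √183 as a continued fraction. a₀ = ⌊√183⌋ = 13; iterate m_{k+1} = d_k·a_k − m_k, d_{k+1} = (183 − m_{k+1}²)/d_k, a_{k+1} = ⌊(a₀ + m_{k+1})/d_{k+1}⌋ (starting m₀ = 0, d₀ = 1), with convergents p_k = a_k·p_{k-1} + p_{k-2}, q_k = a_k·q_{k-1} + q_{k-2} (p₋₁ = 1, q₋₁ = 0):
  k = 0: a₀ = 13; p₀/q₀ = 13/1; p₀² − 183·q₀² = 169 − 183 = -14.
  k = 1: m = 13, d = 14, a = ⌊(13 + 13)/14⌋ = 1; p/q = (1·13 + 1)/(1·1 + 0) = 14/1; p² − 183·q² = 196 − 183 = 13.
  k = 2: m = 1, d = 13, a = ⌊(13 + 1)/13⌋ = 1; p/q = (1·14 + 13)/(1·1 + 1) = 27/2; p² − 183·q² = 729 − 732 = -3.
  k = 3: m = 12, d = 3, a = ⌊(13 + 12)/3⌋ = 8; p/q = (8·27 + 14)/(8·2 + 1) = 230/17; p² − 183·q² = 52900 − 52887 = 13.
  k = 4: m = 12, d = 13, a = ⌊(13 + 12)/13⌋ = 1; p/q = (1·230 + 27)/(1·17 + 2) = 257/19; p² − 183·q² = 66049 − 66063 = -14.
  k = 5: m = 1, d = 14, a = ⌊(13 + 1)/14⌋ = 1; p/q = (1·257 + 230)/(1·19 + 17) = 487/36; p² − 183·q² = 237169 − 237168 = 1.
  The first convergent with p² − 183·q² = 1 gives the fundamental solution (x₁, y₁) = (487, 36).
Step 2: Apply the recurrence (x_{n+1}, y_{n+1}) = (x₁x_n + 183y₁y_n, x₁y_n + y₁x_n) repeatedly.
  From (x_1, y_1) = (487, 36): x_2 = 487·487 + 183·36·36 = 474337; y_2 = 487·36 + 36·487 = 35064.
Step 3: Verify x_2² - 183·y_2² = 224995589569 - 224995589568 = 1 (should be 1). ✓

(x_1, y_1) = (487, 36); (x_2, y_2) = (474337, 35064).


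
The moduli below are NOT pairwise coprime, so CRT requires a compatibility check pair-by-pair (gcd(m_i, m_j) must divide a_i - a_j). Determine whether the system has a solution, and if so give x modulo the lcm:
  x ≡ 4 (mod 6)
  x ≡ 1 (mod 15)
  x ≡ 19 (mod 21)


Moduli 6, 15, 21 are not pairwise coprime, so CRT works modulo lcm(m_i) when all pairwise compatibility conditions hold.
Pairwise compatibility: gcd(m_i, m_j) must divide a_i - a_j for every pair.
Merge one congruence at a time:
  Start: x ≡ 4 (mod 6).
  Combine with x ≡ 1 (mod 15): gcd(6, 15) = 3; 1 - 4 = -3, which IS divisible by 3, so compatible.
    Write x = 4 + 6·t and substitute into x ≡ 1 (mod 15): 6·t ≡ 1 − 4 = -3 (mod 15).
    Divide the congruence (and modulus) by g = 3: 2·t ≡ -1 (mod 5).
    Reduce coefficients mod 5: 2·t ≡ 4 (mod 5).
    The inverse of 2 mod 5 is 3 (since 2·3 = 6 = 1·5 + 1), so t ≡ 3·4 = 12 ≡ 2 (mod 5).
    Then x = 4 + 6·2 = 16, valid modulo lcm(6, 15) = 30: x ≡ 16 (mod 30).
  Combine with x ≡ 19 (mod 21): gcd(30, 21) = 3; 19 - 16 = 3, which IS divisible by 3, so compatible.
    Write x = 16 + 30·t and substitute into x ≡ 19 (mod 21): 30·t ≡ 19 − 16 = 3 (mod 21).
    Divide the congruence (and modulus) by g = 3: 10·t ≡ 1 (mod 7).
    Reduce coefficients mod 7: 3·t ≡ 1 (mod 7).
    The inverse of 3 mod 7 is 5 (since 3·5 = 15 = 2·7 + 1), so t ≡ 5·1 = 5 ≡ 5 (mod 7).
    Then x = 16 + 30·5 = 166, valid modulo lcm(30, 21) = 210: x ≡ 166 (mod 210).
Verify: 166 mod 6 = 4, 166 mod 15 = 1, 166 mod 21 = 19.

x ≡ 166 (mod 210).


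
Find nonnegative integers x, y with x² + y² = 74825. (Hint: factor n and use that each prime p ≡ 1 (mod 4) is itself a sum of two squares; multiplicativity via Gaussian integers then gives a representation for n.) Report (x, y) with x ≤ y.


Step 1: Factor n = 74825 = 5^2 · 41 · 73.
Step 2: Check the mod-4 condition on each prime factor: 5 ≡ 1 (mod 4), exponent 2; 41 ≡ 1 (mod 4), exponent 1; 73 ≡ 1 (mod 4), exponent 1.
All primes ≡ 3 (mod 4) appear to even exponent (or don't appear), so by the two-squares theorem n IS expressible as a sum of two squares.
Step 3: Build a representation. Group n = k² · m with k = 5 and m = 41 · 73 = 2993 (a product of primes ≡ 1 (mod 4)); a representation of m scales to one of n via (k·x)² + (k·y)² = k²(x² + y²). Each prime p ≡ 1 (mod 4) is itself a sum of two squares; find a² by testing p − a² for a perfect square:
  41: 41 − 1² = 40, 41 − 2² = 37, 41 − 3² = 32, 41 − 4² = 25 = 5² ⇒ 41 = 4² + 5².
  73: 73 − 1² = 72, 73 − 2² = 69, 73 − 3² = 64 = 8² ⇒ 73 = 3² + 8².
  Combine using the Brahmagupta–Fibonacci identity (a² + b²)(c² + d²) = (ac − bd)² + (ad + bc)² = (ac + bd)² + (ad − bc)²:
  41 · 73 = 2993: from (4² + 5²)(3² + 8²), take (4·3 − 5·8, 4·8 + 5·3) = (12 − 40, 32 + 15) = (-28, 47); dropping signs (only squares matter) gives (28, 47); check 28² + 47² = 784 + 2209 = 2993 ✓.
  Scale by k = 5: (5·28, 5·47) = (140, 235).
Step 4: Order so x ≤ y and verify: 140² + 235² = 19600 + 55225 = 74825 = n. ✓

n = 74825 = 140² + 235² (one valid representation with x ≤ y).


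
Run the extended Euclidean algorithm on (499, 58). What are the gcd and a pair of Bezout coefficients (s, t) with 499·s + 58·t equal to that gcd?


Euclidean algorithm on (499, 58) — divide until remainder is 0:
  499 = 8 · 58 + 35
  58 = 1 · 35 + 23
  35 = 1 · 23 + 12
  23 = 1 · 12 + 11
  12 = 1 · 11 + 1
  11 = 11 · 1 + 0
gcd(499, 58) = 1.
Track Bezout coefficients alongside the remainders: start with r₀ = 499 = a·1 + b·0 (s = 1, t = 0) and r₁ = 58 = a·0 + b·1 (s = 0, t = 1); each new remainder r_{k+1} = r_{k-1} − q_k·r_k inherits s_{k+1} = s_{k-1} − q_k·s_k, t_{k+1} = t_{k-1} − q_k·t_k, so r_k = a·s_k + b·t_k at every step:
  q = 8: r = 35, s = 1 − 8·0 = 1, t = 0 − 8·1 = -8  (check: 499·1 + 58·(-8) = 35)
  q = 1: r = 23, s = 0 − 1·1 = -1, t = 1 − 1·(-8) = 9  (check: 499·(-1) + 58·9 = 23)
  q = 1: r = 12, s = 1 − 1·(-1) = 2, t = -8 − 1·9 = -17  (check: 499·2 + 58·(-17) = 12)
  q = 1: r = 11, s = -1 − 1·2 = -3, t = 9 − 1·(-17) = 26  (check: 499·(-3) + 58·26 = 11)
  q = 1: r = 1, s = 2 − 1·(-3) = 5, t = -17 − 1·26 = -43  (check: 499·5 + 58·(-43) = 1)
The row with r = 1 (the gcd) gives the Bezout coefficients s = 5, t = -43.
Result: 499 · (5) + 58 · (-43) = 1.

gcd(499, 58) = 1; s = 5, t = -43 (check: 499·5 + 58·(-43) = 1).
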